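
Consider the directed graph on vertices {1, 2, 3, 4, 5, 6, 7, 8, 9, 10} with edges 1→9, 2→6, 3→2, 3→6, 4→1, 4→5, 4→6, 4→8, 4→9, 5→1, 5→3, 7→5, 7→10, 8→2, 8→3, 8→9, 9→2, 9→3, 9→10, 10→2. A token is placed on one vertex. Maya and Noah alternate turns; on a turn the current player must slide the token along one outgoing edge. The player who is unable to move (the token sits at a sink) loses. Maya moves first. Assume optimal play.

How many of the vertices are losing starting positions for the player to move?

Compute win/loss labels from the base case upward. A position with no move is L. Any other position is W if it can reach an L in one move, else L.
Every edge goes from a vertex to one that appears earlier in the order 6, 2, 3, 10, 9, 1, 5, 8, 7, 4, so processing vertices in that order labels each vertex after all of its successors.
6: no outgoing edge → L
2: reaches L-position 6 → W
3: reaches L-position 6 → W
10: only reaches 2(W), which is W → L
9: reaches L-position 10 → W
1: only reaches 9(W), which is W → L
5: reaches L-position 1 → W
8: only reaches 9(W), 3(W), 2(W), all W → L
7: reaches L-position 10 → W
4: reaches L-position 8 → W
The L vertices are 1, 6, 8, 10; that is 4 in all.

4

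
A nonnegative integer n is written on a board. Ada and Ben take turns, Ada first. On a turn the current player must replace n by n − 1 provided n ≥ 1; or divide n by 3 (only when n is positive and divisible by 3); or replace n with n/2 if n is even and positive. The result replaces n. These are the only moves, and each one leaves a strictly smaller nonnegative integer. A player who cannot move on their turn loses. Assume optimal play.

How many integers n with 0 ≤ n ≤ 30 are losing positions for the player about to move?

13

Positions with no move are L. A position that does have a move is losing for the player to move precisely when every available move leads to a winning position for the opponent. Fill in the labels:
n=0: no move → L
n=1: reaches L-position 0 → W
n=2: only reaches 1(W), which is W → L
n=3: reaches L-position 2 → W
n=4: reaches L-position 2 → W
n=5: only reaches 4(W), which is W → L
n=6: reaches L-position 2 → W
n=7: only reaches 6(W), which is W → L
n=8: reaches L-position 7 → W
n=9: only reaches 3(W), 8(W), all W → L
n=10: reaches L-position 5 → W
n=11: only reaches 10(W), which is W → L
n=12: reaches L-position 11 → W
n=13: only reaches 12(W), which is W → L
n=14: reaches L-position 7 → W
n=15: reaches L-position 5 → W
n=16: only reaches 8(W), 15(W), all W → L
n=17: reaches L-position 16 → W
n=18: reaches L-position 9 → W
n=19: only reaches 18(W), which is W → L
n=20: reaches L-position 19 → W
n=21: reaches L-position 7 → W
n=22: reaches L-position 11 → W
n=23: only reaches 22(W), which is W → L
n=24: reaches L-position 23 → W
n=25: only reaches 24(W), which is W → L
n=26: reaches L-position 13 → W
n=27: reaches L-position 9 → W
n=28: only reaches 14(W), 27(W), all W → L
n=29: reaches L-position 28 → W
n=30: only reaches 10(W), 15(W), 29(W), all W → L
L entries with 0 ≤ n ≤ 30: n = 0, 2, 5, 7, 9, 11, 13, 16, 19, 23, 25, 28, 30; that makes 13.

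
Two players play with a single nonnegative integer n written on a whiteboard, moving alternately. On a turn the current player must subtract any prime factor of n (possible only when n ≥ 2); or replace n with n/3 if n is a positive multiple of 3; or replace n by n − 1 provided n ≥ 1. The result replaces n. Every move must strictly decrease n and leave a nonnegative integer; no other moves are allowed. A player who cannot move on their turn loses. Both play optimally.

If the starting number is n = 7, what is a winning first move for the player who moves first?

Positions with no move are L. A position that does have a move is losing for the player to move precisely when every available move leads to a winning position for the opponent. Fill in the labels:
n=0: no move → L
n=1: reaches L-position 0 → W
n=2: reaches L-position 0 → W
n=3: reaches L-position 0 → W
n=4: only reaches 2(W), 3(W), all W → L
n=5: reaches L-position 0 → W
n=6: reaches L-position 4 → W
n=7: reaches L-position 0 → W
From 7, the L positions reachable in one move are: 0.

Move to 0.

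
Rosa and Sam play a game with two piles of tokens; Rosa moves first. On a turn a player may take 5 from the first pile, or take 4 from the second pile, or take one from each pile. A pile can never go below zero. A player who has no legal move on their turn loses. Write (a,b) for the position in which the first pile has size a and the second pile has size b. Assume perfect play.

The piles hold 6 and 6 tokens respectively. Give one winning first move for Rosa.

Move to (1,6).

Classify positions by backward induction: terminal positions (no move available) are L. From any other position, the mover wins iff some move reaches an L.
No move ever increases a pile, so every position that can arise here has a ≤ 6 and b ≤ 6; it is enough to label the cells with 0 ≤ a ≤ 6 and 0 ≤ b ≤ 6.
Every move lowers a or b (never raises either), so fill the grid row by row in increasing a, and left to right within a row: each cell's successors are then already labelled.
      b=0  b=1  b=2  b=3  b=4  b=5  b=6
a=0:    L    L    L    L    W    W    W
a=1:    L    W    W    W    W    L    L
a=2:    L    W    L    L    W    L    W
a=3:    L    W    L    W    W    L    W
a=4:    L    W    L    W    W    L    W
a=5:    W    W    W    W    L    L    W
a=6:    W    L    L    L    L    W    W
Cells with no legal move (terminal, hence L): (0,0), (0,1), (0,2), (0,3), (1,0), (2,0), (3,0), (4,0).
The remaining L cells, each justified by listing all of its moves:
(1,5): L (options (1,1)(W), (0,4)(W) are all W)
(1,6): L (options (1,2)(W), (0,5)(W) are all W)
(2,2): L (sole option (1,1)(W) is W)
(2,3): L (sole option (1,2)(W) is W)
(2,5): L (options (2,1)(W), (1,4)(W) are all W)
(3,2): L (sole option (2,1)(W) is W)
(3,5): L (options (3,1)(W), (2,4)(W) are all W)
(4,2): L (sole option (3,1)(W) is W)
(4,5): L (options (4,1)(W), (3,4)(W) are all W)
(5,4): L (options (0,4)(W), (5,0)(W), (4,3)(W) are all W)
(5,5): L (options (0,5)(W), (5,1)(W), (4,4)(W) are all W)
(6,1): L (options (1,1)(W), (5,0)(W) are all W)
(6,2): L (options (1,2)(W), (5,1)(W) are all W)
(6,3): L (options (1,3)(W), (5,2)(W) are all W)
(6,4): L (options (1,4)(W), (6,0)(W), (5,3)(W) are all W)
Every other cell has at least one move into one of the L cells above, so it is W.
From (6,6), the L positions reachable in one move are: (1,6), (6,2), (5,5). Any move reaching one of these is winning.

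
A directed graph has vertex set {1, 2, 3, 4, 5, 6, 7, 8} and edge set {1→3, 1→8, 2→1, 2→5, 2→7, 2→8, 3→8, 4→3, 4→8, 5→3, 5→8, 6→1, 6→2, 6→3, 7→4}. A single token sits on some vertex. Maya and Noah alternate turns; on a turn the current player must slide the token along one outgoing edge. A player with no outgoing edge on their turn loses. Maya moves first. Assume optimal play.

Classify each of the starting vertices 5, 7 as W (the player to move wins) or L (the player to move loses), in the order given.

5: W, 7: L

Use the standard recursion: the mover loses at a terminal position; elsewhere, the mover wins exactly when some move hands the opponent an L position.
Every edge goes from a vertex to one that appears earlier in the order 8, 3, 1, 4, 5, 7, 2, 6, so processing vertices in that order labels each vertex after all of its successors.
8: no outgoing edge → L
3: W (go to 8, an L position)
1: W (go to 8, an L position)
4: W (go to 8, an L position)
5: W (go to 8, an L position)
7: L (sole option 4(W) is W)
2: W (go to 7, an L position)
6: L (options 2(W), 1(W), 3(W) are all W)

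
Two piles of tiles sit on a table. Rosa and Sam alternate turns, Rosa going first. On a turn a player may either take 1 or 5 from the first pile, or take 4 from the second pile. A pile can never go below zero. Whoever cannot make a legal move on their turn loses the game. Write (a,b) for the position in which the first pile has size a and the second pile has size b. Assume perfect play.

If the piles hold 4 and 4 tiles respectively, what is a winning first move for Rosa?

Move to (3,4).

Compute win/loss labels from the base case upward. A position with no move is L. Any other position is W if it can reach an L in one move, else L.
No move ever increases a pile, so every position that can arise here has a ≤ 4 and b ≤ 4; it is enough to label the cells with 0 ≤ a ≤ 4 and 0 ≤ b ≤ 4.
Every move lowers a or b (never raises either), so fill the grid row by row in increasing a, and left to right within a row: each cell's successors are then already labelled.
      b=0  b=1  b=2  b=3  b=4
a=0:    L    L    L    L    W
a=1:    W    W    W    W    L
a=2:    L    L    L    L    W
a=3:    W    W    W    W    L
a=4:    L    L    L    L    W
Cells with no legal move (terminal, hence L): (0,0), (0,1), (0,2), (0,3).
The remaining L cells, each justified by listing all of its moves:
(1,4): L (options (0,4)(W), (1,0)(W) are all W)
(2,0): L (sole option (1,0)(W) is W)
(2,1): L (sole option (1,1)(W) is W)
(2,2): L (sole option (1,2)(W) is W)
(2,3): L (sole option (1,3)(W) is W)
(3,4): L (options (2,4)(W), (3,0)(W) are all W)
(4,0): L (sole option (3,0)(W) is W)
(4,1): L (sole option (3,1)(W) is W)
(4,2): L (sole option (3,2)(W) is W)
(4,3): L (sole option (3,3)(W) is W)
Every other cell has at least one move into one of the L cells above, so it is W.
From (4,4), the L positions reachable in one move are: (3,4), (4,0). Any move reaching one of these is winning.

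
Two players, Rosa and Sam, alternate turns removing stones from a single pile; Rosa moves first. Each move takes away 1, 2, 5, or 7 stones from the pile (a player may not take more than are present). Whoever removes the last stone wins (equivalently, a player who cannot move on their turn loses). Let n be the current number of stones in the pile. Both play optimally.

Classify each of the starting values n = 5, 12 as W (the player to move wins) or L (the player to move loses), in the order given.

Classify positions by backward induction: terminal positions (no move available) are L. From any other position, the mover wins iff some move reaches an L.
n=0: no move → L
n=1: W (go to 0, an L position)
n=2: W (go to 0, an L position)
n=3: L (options 2(W), 1(W) are all W)
n=4: W (go to 3, an L position)
n=5: W (go to 3, an L position)
n=6: L (options 5(W), 4(W), 1(W) are all W)
n=7: W (go to 6, an L position)
n=8: W (go to 6, an L position)
n=9: L (options 8(W), 7(W), 4(W), 2(W) are all W)
n=10: W (go to 9, an L position)
n=11: W (go to 9, an L position)
n=12: L (options 11(W), 10(W), 7(W), 5(W) are all W)

5: W, 12: L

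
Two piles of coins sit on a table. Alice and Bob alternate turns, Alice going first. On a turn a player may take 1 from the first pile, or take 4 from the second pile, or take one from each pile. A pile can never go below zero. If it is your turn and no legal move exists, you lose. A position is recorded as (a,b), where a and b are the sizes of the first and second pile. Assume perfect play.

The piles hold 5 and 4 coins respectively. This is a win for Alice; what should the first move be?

Use the standard recursion: the mover loses at a terminal position; elsewhere, the mover wins exactly when some move hands the opponent an L position.
No move ever increases a pile, so every position that can arise here has a ≤ 5 and b ≤ 4; it is enough to label the cells with 0 ≤ a ≤ 5 and 0 ≤ b ≤ 4.
Every move lowers a or b (never raises either), so fill the grid row by row in increasing a, and left to right within a row: each cell's successors are then already labelled.
      b=0  b=1  b=2  b=3  b=4
a=0:    L    L    L    L    W
a=1:    W    W    W    W    W
a=2:    L    L    L    L    W
a=3:    W    W    W    W    W
a=4:    L    L    L    L    W
a=5:    W    W    W    W    W
Cells with no legal move (terminal, hence L): (0,0), (0,1), (0,2), (0,3).
The remaining L cells, each justified by listing all of its moves:
(2,0): L (sole option (1,0)(W) is W)
(2,1): L (options (1,1)(W), (1,0)(W) are all W)
(2,2): L (options (1,2)(W), (1,1)(W) are all W)
(2,3): L (options (1,3)(W), (1,2)(W) are all W)
(4,0): L (sole option (3,0)(W) is W)
(4,1): L (options (3,1)(W), (3,0)(W) are all W)
(4,2): L (options (3,2)(W), (3,1)(W) are all W)
(4,3): L (options (3,3)(W), (3,2)(W) are all W)
Every other cell has at least one move into one of the L cells above, so it is W.
From (5,4), the L positions reachable in one move are: (4,3).

Move to (4,3).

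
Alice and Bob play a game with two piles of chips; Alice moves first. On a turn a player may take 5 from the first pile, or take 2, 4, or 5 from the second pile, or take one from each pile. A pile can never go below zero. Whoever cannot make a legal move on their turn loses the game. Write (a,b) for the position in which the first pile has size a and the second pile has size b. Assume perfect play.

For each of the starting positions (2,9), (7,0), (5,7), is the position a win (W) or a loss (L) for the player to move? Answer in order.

(2,9): L, (7,0): W, (5,7): W

Compute win/loss labels from the base case upward. A position with no move is L. Any other position is W if it can reach an L in one move, else L.
No move ever increases a pile, so every position that can arise here has a ≤ 7 and b ≤ 9; it is enough to label the cells with 0 ≤ a ≤ 7 and 0 ≤ b ≤ 9.
Every move lowers a or b (never raises either), so fill the grid row by row in increasing a, and left to right within a row: each cell's successors are then already labelled.
      b=0  b=1  b=2  b=3  b=4  b=5  b=6  b=7  b=8  b=9
a=0:    L    L    W    W    W    W    W    L    L    W
a=1:    L    W    W    L    W    W    L    W    W    W
a=2:    L    W    W    L    W    W    L    W    W    L
a=3:    L    W    W    L    W    W    L    W    W    L
a=4:    L    W    W    L    W    W    L    W    W    L
a=5:    W    W    L    L    W    W    W    W    W    L
a=6:    W    L    L    W    W    W    W    W    L    L
a=7:    W    L    W    W    L    W    W    L    W    W
Cells with no legal move (terminal, hence L): (0,0), (0,1), (1,0), (2,0), (3,0), (4,0).
The remaining L cells, each justified by listing all of its moves:
(0,7): →(0,5)(W), (0,3)(W), (0,2)(W) — all W, so L
(0,8): →(0,6)(W), (0,4)(W), (0,3)(W) — all W, so L
(1,3): →(1,1)(W), (0,2)(W) — all W, so L
(1,6): →(1,4)(W), (1,2)(W), (1,1)(W), (0,5)(W) — all W, so L
(2,3): →(2,1)(W), (1,2)(W) — all W, so L
(2,6): →(2,4)(W), (2,2)(W), (2,1)(W), (1,5)(W) — all W, so L
(2,9): →(2,7)(W), (2,5)(W), (2,4)(W), (1,8)(W) — all W, so L
(3,3): →(3,1)(W), (2,2)(W) — all W, so L
(3,6): →(3,4)(W), (3,2)(W), (3,1)(W), (2,5)(W) — all W, so L
(3,9): →(3,7)(W), (3,5)(W), (3,4)(W), (2,8)(W) — all W, so L
(4,3): →(4,1)(W), (3,2)(W) — all W, so L
(4,6): →(4,4)(W), (4,2)(W), (4,1)(W), (3,5)(W) — all W, so L
(4,9): →(4,7)(W), (4,5)(W), (4,4)(W), (3,8)(W) — all W, so L
(5,2): →(0,2)(W), (5,0)(W), (4,1)(W) — all W, so L
(5,3): →(0,3)(W), (5,1)(W), (4,2)(W) — all W, so L
(5,9): →(0,9)(W), (5,7)(W), (5,5)(W), (5,4)(W), (4,8)(W) — all W, so L
(6,1): →(1,1)(W), (5,0)(W) — all W, so L
(6,2): →(1,2)(W), (6,0)(W), (5,1)(W) — all W, so L
(6,8): →(1,8)(W), (6,6)(W), (6,4)(W), (6,3)(W), (5,7)(W) — all W, so L
(6,9): →(1,9)(W), (6,7)(W), (6,5)(W), (6,4)(W), (5,8)(W) — all W, so L
(7,1): →(2,1)(W), (6,0)(W) — all W, so L
(7,4): →(2,4)(W), (7,2)(W), (7,0)(W), (6,3)(W) — all W, so L
(7,7): →(2,7)(W), (7,5)(W), (7,3)(W), (7,2)(W), (6,6)(W) — all W, so L
Every other cell has at least one move into one of the L cells above, so it is W.
(2,9): one of the L cells justified above, so L
(7,0): the move to (2,0) reaches an L cell, so W
(5,7): the move to (0,7) reaches an L cell, so W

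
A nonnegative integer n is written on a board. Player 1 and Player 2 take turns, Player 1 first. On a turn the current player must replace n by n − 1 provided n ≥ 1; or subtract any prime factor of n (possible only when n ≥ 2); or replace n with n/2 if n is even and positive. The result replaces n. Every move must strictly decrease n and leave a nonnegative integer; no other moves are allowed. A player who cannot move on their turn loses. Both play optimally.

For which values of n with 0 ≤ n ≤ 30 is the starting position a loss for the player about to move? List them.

0, 4, 9, 14, 20, 24, 30

Build the W/L table. Terminal = L. A non-terminal position is W if it has a move to some L; otherwise it is L.
n=0: no move → L
n=1: →0(L), so W
n=2: →0(L), so W
n=3: →0(L), so W
n=4: →2(W), 3(W) — all W, so L
n=5: →0(L), so W
n=6: →4(L), so W
n=7: →0(L), so W
n=8: →4(L), so W
n=9: →6(W), 8(W) — all W, so L
n=10: →9(L), so W
n=11: →0(L), so W
n=12: →9(L), so W
n=13: →0(L), so W
n=14: →7(W), 12(W), 13(W) — all W, so L
n=15: →14(L), so W
n=16: →14(L), so W
n=17: →0(L), so W
n=18: →9(L), so W
n=19: →0(L), so W
n=20: →10(W), 15(W), 18(W), 19(W) — all W, so L
n=21: →14(L), so W
n=22: →20(L), so W
n=23: →0(L), so W
n=24: →12(W), 21(W), 22(W), 23(W) — all W, so L
n=25: →20(L), so W
n=26: →24(L), so W
n=27: →24(L), so W
n=28: →14(L), so W
n=29: →0(L), so W
n=30: →15(W), 25(W), 27(W), 28(W), 29(W) — all W, so L
The losing starting values of n are exactly the entries labelled L in this table (7 of them).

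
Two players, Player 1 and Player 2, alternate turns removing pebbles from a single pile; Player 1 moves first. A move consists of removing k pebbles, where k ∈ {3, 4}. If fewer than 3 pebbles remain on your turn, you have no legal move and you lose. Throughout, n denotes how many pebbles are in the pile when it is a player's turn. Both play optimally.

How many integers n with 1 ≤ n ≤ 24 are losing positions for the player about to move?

Build the W/L table. Terminal = L. A non-terminal position is W if it has a move to some L; otherwise it is L.
n=0: no move → L
n=1: no move → L
n=2: no move → L
n=3: →0(L), so W
n=4: →1(L), so W
n=5: →2(L), so W
n=6: →2(L), so W
n=7: →4(W), 3(W) — all W, so L
n=8: →5(W), 4(W) — all W, so L
n=9: →6(W), 5(W) — all W, so L
n=10: →7(L), so W
n=11: →8(L), so W
n=12: →9(L), so W
n=13: →9(L), so W
n=14: →11(W), 10(W) — all W, so L
n=15: →12(W), 11(W) — all W, so L
n=16: →13(W), 12(W) — all W, so L
n=17: →14(L), so W
n=18: →15(L), so W
n=19: →16(L), so W
n=20: →16(L), so W
n=21: →18(W), 17(W) — all W, so L
n=22: →19(W), 18(W) — all W, so L
n=23: →20(W), 19(W) — all W, so L
n=24: →21(L), so W
L entries with 1 ≤ n ≤ 24 (n=0 is outside the asked range and is not counted): n = 1, 2, 7, 8, 9, 14, 15, 16, 21, 22, 23; that makes 11.

11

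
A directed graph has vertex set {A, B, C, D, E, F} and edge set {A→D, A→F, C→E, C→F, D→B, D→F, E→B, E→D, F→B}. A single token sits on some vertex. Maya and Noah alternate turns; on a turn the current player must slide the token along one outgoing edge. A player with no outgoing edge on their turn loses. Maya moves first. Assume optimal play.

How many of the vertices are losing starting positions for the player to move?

3

Work bottom-up. With no move the player to move loses. Otherwise the position is W if at least one move leads to an L position for the opponent, and L if every move leads to a W.
Every edge goes from a vertex to one that appears earlier in the order B, F, D, E, A, C, so processing vertices in that order labels each vertex after all of its successors.
B: no outgoing edge → L
F: →B(L), so W
D: →B(L), so W
E: →B(L), so W
A: →D(W), F(W) — all W, so L
C: →E(W), F(W) — all W, so L
The L vertices are A, B, C; that is 3 in all.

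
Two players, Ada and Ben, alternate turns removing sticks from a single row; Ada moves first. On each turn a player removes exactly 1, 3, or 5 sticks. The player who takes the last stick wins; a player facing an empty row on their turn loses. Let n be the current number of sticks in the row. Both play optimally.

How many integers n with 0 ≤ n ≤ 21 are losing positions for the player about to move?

11

Use the standard recursion: the mover loses at a terminal position; elsewhere, the mover wins exactly when some move hands the opponent an L position.
n=0: no move → L
n=1: reaches L-position 0 → W
n=2: only reaches 1(W), which is W → L
n=3: reaches L-position 2 → W
n=4: only reaches 3(W), 1(W), all W → L
n=5: reaches L-position 4 → W
n=6: only reaches 5(W), 3(W), 1(W), all W → L
n=7: reaches L-position 6 → W
n=8: only reaches 7(W), 5(W), 3(W), all W → L
n=9: reaches L-position 8 → W
n=10: only reaches 9(W), 7(W), 5(W), all W → L
n=11: reaches L-position 10 → W
n=12: only reaches 11(W), 9(W), 7(W), all W → L
n=13: reaches L-position 12 → W
n=14: only reaches 13(W), 11(W), 9(W), all W → L
n=15: reaches L-position 14 → W
n=16: only reaches 15(W), 13(W), 11(W), all W → L
n=17: reaches L-position 16 → W
n=18: only reaches 17(W), 15(W), 13(W), all W → L
n=19: reaches L-position 18 → W
n=20: only reaches 19(W), 17(W), 15(W), all W → L
n=21: reaches L-position 20 → W
L entries with 0 ≤ n ≤ 21: n = 0, 2, 4, 6, 8, 10, 12, 14, 16, 18, 20; that makes 11.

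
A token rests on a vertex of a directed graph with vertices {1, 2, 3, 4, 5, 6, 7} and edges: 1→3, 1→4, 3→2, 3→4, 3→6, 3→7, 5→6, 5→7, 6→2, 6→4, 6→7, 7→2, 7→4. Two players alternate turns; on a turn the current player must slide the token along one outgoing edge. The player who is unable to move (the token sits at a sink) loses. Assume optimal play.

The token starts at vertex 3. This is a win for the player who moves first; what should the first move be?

Positions with no move are L. A position that does have a move is losing for the player to move precisely when every available move leads to a winning position for the opponent. Fill in the labels:
Every edge goes from a vertex to one that appears earlier in the order 2, 4, 7, 6, 5, 3, 1, so processing vertices in that order labels each vertex after all of its successors.
2: no outgoing edge → L
4: no outgoing edge → L
7: reaches L-position 4 → W
6: reaches L-position 4 → W
5: only reaches 6(W), 7(W), all W → L
3: reaches L-position 4 → W
1: reaches L-position 4 → W
From 3, the L positions reachable in one move are: 4, 2. Any move reaching one of these is winning.

Move to 4.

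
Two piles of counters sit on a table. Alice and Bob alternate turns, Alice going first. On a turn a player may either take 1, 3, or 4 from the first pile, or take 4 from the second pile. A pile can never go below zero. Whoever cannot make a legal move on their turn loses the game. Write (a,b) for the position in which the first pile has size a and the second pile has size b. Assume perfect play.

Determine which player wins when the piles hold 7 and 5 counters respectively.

Alice wins.

Label each position W (a win for the player to move) or L (a loss). A position with no legal move is L; any other position is W exactly when some move reaches an L, and L when every move reaches a W.
No move ever increases a pile, so every position that can arise here has a ≤ 7 and b ≤ 5; it is enough to label the cells with 0 ≤ a ≤ 7 and 0 ≤ b ≤ 5.
Every move lowers a or b (never raises either), so fill the grid row by row in increasing a, and left to right within a row: each cell's successors are then already labelled.
      b=0  b=1  b=2  b=3  b=4  b=5
a=0:    L    L    L    L    W    W
a=1:    W    W    W    W    L    L
a=2:    L    L    L    L    W    W
a=3:    W    W    W    W    L    L
a=4:    W    W    W    W    W    W
a=5:    W    W    W    W    W    W
a=6:    W    W    W    W    W    W
a=7:    L    L    L    L    W    W
Cells with no legal move (terminal, hence L): (0,0), (0,1), (0,2), (0,3).
The remaining L cells, each justified by listing all of its moves:
(1,4): moves to (0,4)(W), (1,0)(W); every one is W ⇒ L
(1,5): moves to (0,5)(W), (1,1)(W); every one is W ⇒ L
(2,0): the only move is to (1,0)(W), a W ⇒ L
(2,1): the only move is to (1,1)(W), a W ⇒ L
(2,2): the only move is to (1,2)(W), a W ⇒ L
(2,3): the only move is to (1,3)(W), a W ⇒ L
(3,4): moves to (2,4)(W), (0,4)(W), (3,0)(W); every one is W ⇒ L
(3,5): moves to (2,5)(W), (0,5)(W), (3,1)(W); every one is W ⇒ L
(7,0): moves to (6,0)(W), (4,0)(W), (3,0)(W); every one is W ⇒ L
(7,1): moves to (6,1)(W), (4,1)(W), (3,1)(W); every one is W ⇒ L
(7,2): moves to (6,2)(W), (4,2)(W), (3,2)(W); every one is W ⇒ L
(7,3): moves to (6,3)(W), (4,3)(W), (3,3)(W); every one is W ⇒ L
Every other cell has at least one move into one of the L cells above, so it is W.
From (7,5) Alice can move to (3,5), reaching an L position.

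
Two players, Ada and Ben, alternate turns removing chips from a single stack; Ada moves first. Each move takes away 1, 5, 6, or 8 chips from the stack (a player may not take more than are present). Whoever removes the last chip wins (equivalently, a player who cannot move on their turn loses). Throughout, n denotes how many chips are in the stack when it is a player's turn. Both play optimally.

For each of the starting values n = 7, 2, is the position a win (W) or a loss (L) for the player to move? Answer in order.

7: W, 2: L

Use the standard recursion: the mover loses at a terminal position; elsewhere, the mover wins exactly when some move hands the opponent an L position.
n=0: no move → L
n=1: →0(L), so W
n=2: →1(W) only, which is W, so L
n=3: →2(L), so W
n=4: →3(W) only, which is W, so L
n=5: →4(L), so W
n=6: →0(L), so W
n=7: →2(L), so W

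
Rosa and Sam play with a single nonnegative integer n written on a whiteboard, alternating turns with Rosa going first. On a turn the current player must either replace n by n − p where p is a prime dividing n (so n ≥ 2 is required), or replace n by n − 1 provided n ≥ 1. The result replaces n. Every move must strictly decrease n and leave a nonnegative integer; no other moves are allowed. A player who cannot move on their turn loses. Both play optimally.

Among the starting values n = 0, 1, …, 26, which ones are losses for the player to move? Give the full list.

0, 4, 8, 12, 16, 20, 24

Build the W/L table. Terminal = L. A non-terminal position is W if it has a move to some L; otherwise it is L.
n=0: no move → L
n=1: can move to 0, which is L ⇒ W
n=2: can move to 0, which is L ⇒ W
n=3: can move to 0, which is L ⇒ W
n=4: moves to 2(W), 3(W); every one is W ⇒ L
n=5: can move to 0, which is L ⇒ W
n=6: can move to 4, which is L ⇒ W
n=7: can move to 0, which is L ⇒ W
n=8: moves to 6(W), 7(W); every one is W ⇒ L
n=9: can move to 8, which is L ⇒ W
n=10: can move to 8, which is L ⇒ W
n=11: can move to 0, which is L ⇒ W
n=12: moves to 9(W), 10(W), 11(W); every one is W ⇒ L
n=13: can move to 0, which is L ⇒ W
n=14: can move to 12, which is L ⇒ W
n=15: can move to 12, which is L ⇒ W
n=16: moves to 14(W), 15(W); every one is W ⇒ L
n=17: can move to 0, which is L ⇒ W
n=18: can move to 16, which is L ⇒ W
n=19: can move to 0, which is L ⇒ W
n=20: moves to 15(W), 18(W), 19(W); every one is W ⇒ L
n=21: can move to 20, which is L ⇒ W
n=22: can move to 20, which is L ⇒ W
n=23: can move to 0, which is L ⇒ W
n=24: moves to 21(W), 22(W), 23(W); every one is W ⇒ L
n=25: can move to 20, which is L ⇒ W
n=26: can move to 24, which is L ⇒ W
The losing starting values of n are exactly the entries labelled L in this table (7 of them).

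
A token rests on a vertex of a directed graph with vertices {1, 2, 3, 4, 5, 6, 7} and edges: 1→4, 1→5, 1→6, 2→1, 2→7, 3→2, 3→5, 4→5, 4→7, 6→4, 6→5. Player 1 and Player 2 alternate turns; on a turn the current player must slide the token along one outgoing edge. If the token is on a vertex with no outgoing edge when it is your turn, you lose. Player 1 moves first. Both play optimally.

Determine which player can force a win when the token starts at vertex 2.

Label each position W (a win for the player to move) or L (a loss). A position with no legal move is L; any other position is W exactly when some move reaches an L, and L when every move reaches a W.
Every edge goes from a vertex to one that appears earlier in the order 5, 7, 4, 6, 1, 2, 3, so processing vertices in that order labels each vertex after all of its successors.
5: no outgoing edge → L
7: no outgoing edge → L
4: can move to 7, which is L ⇒ W
6: can move to 5, which is L ⇒ W
1: can move to 5, which is L ⇒ W
2: can move to 7, which is L ⇒ W
3: can move to 5, which is L ⇒ W
The starting position 2 is W: Player 1 should move to 7, handing over an L position.

Player 1 wins.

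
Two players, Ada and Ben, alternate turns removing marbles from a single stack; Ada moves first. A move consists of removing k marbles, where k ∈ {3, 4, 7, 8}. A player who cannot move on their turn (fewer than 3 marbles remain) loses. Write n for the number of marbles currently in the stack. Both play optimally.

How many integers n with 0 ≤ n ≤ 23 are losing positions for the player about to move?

Use the standard recursion: the mover loses at a terminal position; elsewhere, the mover wins exactly when some move hands the opponent an L position.
n=0: no move → L
n=1: no move → L
n=2: no move → L
n=3: can move to 0, which is L ⇒ W
n=4: can move to 1, which is L ⇒ W
n=5: can move to 2, which is L ⇒ W
n=6: can move to 2, which is L ⇒ W
n=7: can move to 0, which is L ⇒ W
n=8: can move to 1, which is L ⇒ W
n=9: can move to 2, which is L ⇒ W
n=10: can move to 2, which is L ⇒ W
n=11: moves to 8(W), 7(W), 4(W), 3(W); every one is W ⇒ L
n=12: moves to 9(W), 8(W), 5(W), 4(W); every one is W ⇒ L
n=13: moves to 10(W), 9(W), 6(W), 5(W); every one is W ⇒ L
n=14: can move to 11, which is L ⇒ W
n=15: can move to 12, which is L ⇒ W
n=16: can move to 13, which is L ⇒ W
n=17: can move to 13, which is L ⇒ W
n=18: can move to 11, which is L ⇒ W
n=19: can move to 12, which is L ⇒ W
n=20: can move to 13, which is L ⇒ W
n=21: can move to 13, which is L ⇒ W
n=22: moves to 19(W), 18(W), 15(W), 14(W); every one is W ⇒ L
n=23: moves to 20(W), 19(W), 16(W), 15(W); every one is W ⇒ L
L entries with 0 ≤ n ≤ 23: n = 0, 1, 2, 11, 12, 13, 22, 23; that makes 8.

8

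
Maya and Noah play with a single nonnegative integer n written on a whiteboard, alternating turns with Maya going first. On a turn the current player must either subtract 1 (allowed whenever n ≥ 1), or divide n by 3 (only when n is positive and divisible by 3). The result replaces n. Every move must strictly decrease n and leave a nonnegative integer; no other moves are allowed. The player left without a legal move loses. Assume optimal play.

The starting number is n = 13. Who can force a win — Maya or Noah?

Noah wins.

Positions with no move are L. A position that does have a move is losing for the player to move precisely when every available move leads to a winning position for the opponent. Fill in the labels:
n=0: no move → L
n=1: W (go to 0, an L position)
n=2: L (sole option 1(W) is W)
n=3: W (go to 2, an L position)
n=4: L (sole option 3(W) is W)
n=5: W (go to 4, an L position)
n=6: W (go to 2, an L position)
n=7: L (sole option 6(W) is W)
n=8: W (go to 7, an L position)
n=9: L (options 3(W), 8(W) are all W)
n=10: W (go to 9, an L position)
n=11: L (sole option 10(W) is W)
n=12: W (go to 4, an L position)
n=13: L (sole option 12(W) is W)
Every move from 13 reaches a W position, so the mover loses.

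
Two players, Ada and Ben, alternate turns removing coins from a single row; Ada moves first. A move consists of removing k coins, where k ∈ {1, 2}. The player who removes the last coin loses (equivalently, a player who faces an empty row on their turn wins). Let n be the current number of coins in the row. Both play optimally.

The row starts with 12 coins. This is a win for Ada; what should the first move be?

Use the standard recursion: the mover wins at a terminal position; elsewhere, the mover wins exactly when some move hands the opponent an L position.
n=0: no move; the opponent has just taken the last coin and therefore loses → W
n=1: →0(W) only, which is W, so L
n=2: →1(L), so W
n=3: →1(L), so W
n=4: →3(W), 2(W) — all W, so L
n=5: →4(L), so W
n=6: →4(L), so W
n=7: →6(W), 5(W) — all W, so L
n=8: →7(L), so W
n=9: →7(L), so W
n=10: →9(W), 8(W) — all W, so L
n=11: →10(L), so W
n=12: →10(L), so W
From 12, the L positions reachable in one move are: 10.

Remove 2, leaving 10.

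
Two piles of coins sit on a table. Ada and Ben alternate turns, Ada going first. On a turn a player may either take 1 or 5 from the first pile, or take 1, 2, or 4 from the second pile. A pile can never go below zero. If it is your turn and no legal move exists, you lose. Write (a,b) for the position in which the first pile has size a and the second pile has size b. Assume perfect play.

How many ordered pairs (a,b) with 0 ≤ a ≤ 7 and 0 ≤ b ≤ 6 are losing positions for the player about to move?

Compute win/loss labels from the base case upward. A position with no move is L. Any other position is W if it can reach an L in one move, else L.
Every move lowers a or b (never raises either), so fill the grid row by row in increasing a, and left to right within a row: each cell's successors are then already labelled.
      b=0  b=1  b=2  b=3  b=4  b=5  b=6
a=0:    L    W    W    L    W    W    L
a=1:    W    L    W    W    L    W    W
a=2:    L    W    W    L    W    W    L
a=3:    W    L    W    W    L    W    W
a=4:    L    W    W    L    W    W    L
a=5:    W    L    W    W    L    W    W
a=6:    L    W    W    L    W    W    L
a=7:    W    L    W    W    L    W    W
Cells with no legal move (terminal, hence L): (0,0).
The remaining L cells, each justified by listing all of its moves:
(0,3): L (options (0,2)(W), (0,1)(W) are all W)
(0,6): L (options (0,5)(W), (0,4)(W), (0,2)(W) are all W)
(1,1): L (options (0,1)(W), (1,0)(W) are all W)
(1,4): L (options (0,4)(W), (1,3)(W), (1,2)(W), (1,0)(W) are all W)
(2,0): L (sole option (1,0)(W) is W)
(2,3): L (options (1,3)(W), (2,2)(W), (2,1)(W) are all W)
(2,6): L (options (1,6)(W), (2,5)(W), (2,4)(W), (2,2)(W) are all W)
(3,1): L (options (2,1)(W), (3,0)(W) are all W)
(3,4): L (options (2,4)(W), (3,3)(W), (3,2)(W), (3,0)(W) are all W)
(4,0): L (sole option (3,0)(W) is W)
(4,3): L (options (3,3)(W), (4,2)(W), (4,1)(W) are all W)
(4,6): L (options (3,6)(W), (4,5)(W), (4,4)(W), (4,2)(W) are all W)
(5,1): L (options (4,1)(W), (0,1)(W), (5,0)(W) are all W)
(5,4): L (options (4,4)(W), (0,4)(W), (5,3)(W), (5,2)(W), (5,0)(W) are all W)
(6,0): L (options (5,0)(W), (1,0)(W) are all W)
(6,3): L (options (5,3)(W), (1,3)(W), (6,2)(W), (6,1)(W) are all W)
(6,6): L (options (5,6)(W), (1,6)(W), (6,5)(W), (6,4)(W), (6,2)(W) are all W)
(7,1): L (options (6,1)(W), (2,1)(W), (7,0)(W) are all W)
(7,4): L (options (6,4)(W), (2,4)(W), (7,3)(W), (7,2)(W), (7,0)(W) are all W)
Every other cell has at least one move into one of the L cells above, so it is W.
L cells per row: a=0: 3, a=1: 2, a=2: 3, a=3: 2, a=4: 3, a=5: 2, a=6: 3, a=7: 2; total 20.

20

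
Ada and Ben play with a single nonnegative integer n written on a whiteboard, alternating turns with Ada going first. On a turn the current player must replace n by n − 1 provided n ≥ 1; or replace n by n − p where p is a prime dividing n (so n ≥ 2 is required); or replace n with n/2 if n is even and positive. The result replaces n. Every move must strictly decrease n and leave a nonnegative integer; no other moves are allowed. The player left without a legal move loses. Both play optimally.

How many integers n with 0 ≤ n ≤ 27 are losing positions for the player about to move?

6

Label each position W (a win for the player to move) or L (a loss). A position with no legal move is L; any other position is W exactly when some move reaches an L, and L when every move reaches a W.
n=0: no move → L
n=1: →0(L), so W
n=2: →0(L), so W
n=3: →0(L), so W
n=4: →2(W), 3(W) — all W, so L
n=5: →0(L), so W
n=6: →4(L), so W
n=7: →0(L), so W
n=8: →4(L), so W
n=9: →6(W), 8(W) — all W, so L
n=10: →9(L), so W
n=11: →0(L), so W
n=12: →9(L), so W
n=13: →0(L), so W
n=14: →7(W), 12(W), 13(W) — all W, so L
n=15: →14(L), so W
n=16: →14(L), so W
n=17: →0(L), so W
n=18: →9(L), so W
n=19: →0(L), so W
n=20: →10(W), 15(W), 18(W), 19(W) — all W, so L
n=21: →14(L), so W
n=22: →20(L), so W
n=23: →0(L), so W
n=24: →12(W), 21(W), 22(W), 23(W) — all W, so L
n=25: →20(L), so W
n=26: →24(L), so W
n=27: →24(L), so W
L entries with 0 ≤ n ≤ 27: n = 0, 4, 9, 14, 20, 24; that makes 6.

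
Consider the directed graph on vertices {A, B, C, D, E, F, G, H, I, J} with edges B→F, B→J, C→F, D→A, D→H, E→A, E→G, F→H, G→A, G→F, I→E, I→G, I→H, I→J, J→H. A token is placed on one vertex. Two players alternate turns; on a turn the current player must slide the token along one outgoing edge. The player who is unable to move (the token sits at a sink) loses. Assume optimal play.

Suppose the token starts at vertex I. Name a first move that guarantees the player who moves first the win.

Label each position W (a win for the player to move) or L (a loss). A position with no legal move is L; any other position is W exactly when some move reaches an L, and L when every move reaches a W.
Every edge goes from a vertex to one that appears earlier in the order A, H, F, D, G, J, B, E, I, C, so processing vertices in that order labels each vertex after all of its successors.
A: no outgoing edge → L
H: no outgoing edge → L
F: can move to H, which is L ⇒ W
D: can move to H, which is L ⇒ W
G: can move to A, which is L ⇒ W
J: can move to H, which is L ⇒ W
B: moves to J(W), F(W); every one is W ⇒ L
E: can move to A, which is L ⇒ W
I: can move to H, which is L ⇒ W
C: the only move is to F(W), a W ⇒ L
From I, the L positions reachable in one move are: H.

Move to H.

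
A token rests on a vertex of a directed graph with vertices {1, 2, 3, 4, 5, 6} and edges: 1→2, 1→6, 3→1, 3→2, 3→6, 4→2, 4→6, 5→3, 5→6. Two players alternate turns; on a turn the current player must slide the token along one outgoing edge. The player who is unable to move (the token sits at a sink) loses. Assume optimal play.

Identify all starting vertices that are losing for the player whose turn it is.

2, 6

Classify positions by backward induction: terminal positions (no move available) are L. From any other position, the mover wins iff some move reaches an L.
Every edge goes from a vertex to one that appears earlier in the order 6, 2, 1, 3, 4, 5, so processing vertices in that order labels each vertex after all of its successors.
6: no outgoing edge → L
2: no outgoing edge → L
1: →2(L), so W
3: →2(L), so W
4: →2(L), so W
5: →6(L), so W
Reading off the rows marked L gives the requested list; there are 2 such vertices.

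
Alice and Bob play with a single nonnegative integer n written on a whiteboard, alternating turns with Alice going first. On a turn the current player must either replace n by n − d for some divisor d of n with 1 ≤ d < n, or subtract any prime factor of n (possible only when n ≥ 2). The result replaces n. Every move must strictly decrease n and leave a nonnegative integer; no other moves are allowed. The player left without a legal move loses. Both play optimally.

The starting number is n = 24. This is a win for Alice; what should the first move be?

Build the W/L table. Terminal = L. A non-terminal position is W if it has a move to some L; otherwise it is L.
n=0: no move → L
n=1: no move → L
n=2: →0(L), so W
n=3: →0(L), so W
n=4: →2(W), 3(W) — all W, so L
n=5: →0(L), so W
n=6: →4(L), so W
n=7: →0(L), so W
n=8: →4(L), so W
n=9: →6(W), 8(W) — all W, so L
n=10: →9(L), so W
n=11: →0(L), so W
n=12: →9(L), so W
n=13: →0(L), so W
n=14: →7(W), 12(W), 13(W) — all W, so L
n=15: →14(L), so W
n=16: →14(L), so W
n=17: →0(L), so W
n=18: →9(L), so W
n=19: →0(L), so W
n=20: →10(W), 15(W), 16(W), 18(W), 19(W) — all W, so L
n=21: →14(L), so W
n=22: →20(L), so W
n=23: →0(L), so W
n=24: →20(L), so W
From 24, the L positions reachable in one move are: 20.

Move to 20.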